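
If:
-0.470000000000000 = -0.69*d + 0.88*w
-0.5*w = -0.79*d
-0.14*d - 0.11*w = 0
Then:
No Solution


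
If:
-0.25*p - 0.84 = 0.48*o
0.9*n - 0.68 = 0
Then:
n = 0.76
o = -0.520833333333333*p - 1.75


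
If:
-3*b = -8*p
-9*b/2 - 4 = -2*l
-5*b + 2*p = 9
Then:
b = -36/17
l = -47/17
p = -27/34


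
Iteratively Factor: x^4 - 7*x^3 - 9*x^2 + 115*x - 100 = (x - 5)*(x^3 - 2*x^2 - 19*x + 20) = (x - 5)*(x + 4)*(x^2 - 6*x + 5) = (x - 5)*(x - 1)*(x + 4)*(x - 5)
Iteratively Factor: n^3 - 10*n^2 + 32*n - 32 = (n - 4)*(n^2 - 6*n + 8) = (n - 4)^2*(n - 2)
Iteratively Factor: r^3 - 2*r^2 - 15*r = (r + 3)*(r^2 - 5*r) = (r - 5)*(r + 3)*(r)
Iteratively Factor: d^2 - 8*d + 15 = (d - 3)*(d - 5)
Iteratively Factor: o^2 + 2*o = (o)*(o + 2)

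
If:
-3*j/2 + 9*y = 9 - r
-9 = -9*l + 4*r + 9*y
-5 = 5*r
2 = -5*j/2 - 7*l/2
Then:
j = -94/37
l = 46/37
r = -1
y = 229/333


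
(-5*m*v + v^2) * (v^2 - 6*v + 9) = -5*m*v^3 + 30*m*v^2 - 45*m*v + v^4 - 6*v^3 + 9*v^2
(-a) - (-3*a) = 2*a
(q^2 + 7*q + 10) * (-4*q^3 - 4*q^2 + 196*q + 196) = -4*q^5 - 32*q^4 + 128*q^3 + 1528*q^2 + 3332*q + 1960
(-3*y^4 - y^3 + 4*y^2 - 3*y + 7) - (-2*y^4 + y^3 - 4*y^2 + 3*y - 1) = -y^4 - 2*y^3 + 8*y^2 - 6*y + 8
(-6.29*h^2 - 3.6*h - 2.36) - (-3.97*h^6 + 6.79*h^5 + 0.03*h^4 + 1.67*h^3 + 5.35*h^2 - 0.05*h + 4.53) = 3.97*h^6 - 6.79*h^5 - 0.03*h^4 - 1.67*h^3 - 11.64*h^2 - 3.55*h - 6.89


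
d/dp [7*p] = 7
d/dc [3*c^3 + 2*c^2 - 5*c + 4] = 9*c^2 + 4*c - 5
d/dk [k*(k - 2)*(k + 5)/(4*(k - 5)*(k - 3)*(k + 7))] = (-2*k^4 - 31*k^3 + 91*k^2 + 315*k - 525)/(2*(k^6 - 2*k^5 - 81*k^4 + 292*k^3 + 1471*k^2 - 8610*k + 11025))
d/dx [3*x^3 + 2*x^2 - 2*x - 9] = 9*x^2 + 4*x - 2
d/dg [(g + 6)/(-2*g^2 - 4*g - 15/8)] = 8*(-16*g^2 - 32*g + 32*(g + 1)*(g + 6) - 15)/(16*g^2 + 32*g + 15)^2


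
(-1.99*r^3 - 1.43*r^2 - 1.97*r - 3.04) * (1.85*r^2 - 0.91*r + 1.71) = -3.6815*r^5 - 0.8346*r^4 - 5.7461*r^3 - 6.2766*r^2 - 0.6023*r - 5.1984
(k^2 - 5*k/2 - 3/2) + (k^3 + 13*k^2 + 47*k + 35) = k^3 + 14*k^2 + 89*k/2 + 67/2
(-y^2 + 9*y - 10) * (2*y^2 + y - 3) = -2*y^4 + 17*y^3 - 8*y^2 - 37*y + 30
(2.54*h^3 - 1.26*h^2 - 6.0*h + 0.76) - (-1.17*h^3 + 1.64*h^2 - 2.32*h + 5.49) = 3.71*h^3 - 2.9*h^2 - 3.68*h - 4.73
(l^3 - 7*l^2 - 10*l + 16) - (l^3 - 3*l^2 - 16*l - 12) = -4*l^2 + 6*l + 28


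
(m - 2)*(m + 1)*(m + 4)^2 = m^4 + 7*m^3 + 6*m^2 - 32*m - 32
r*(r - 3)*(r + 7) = r^3 + 4*r^2 - 21*r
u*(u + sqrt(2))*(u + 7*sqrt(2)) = u^3 + 8*sqrt(2)*u^2 + 14*u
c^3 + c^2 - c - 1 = (c - 1)*(c + 1)^2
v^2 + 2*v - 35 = (v - 5)*(v + 7)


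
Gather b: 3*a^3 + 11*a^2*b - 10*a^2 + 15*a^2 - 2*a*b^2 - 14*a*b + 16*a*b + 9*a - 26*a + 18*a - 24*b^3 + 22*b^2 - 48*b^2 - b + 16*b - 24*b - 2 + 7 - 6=3*a^3 + 5*a^2 + a - 24*b^3 + b^2*(-2*a - 26) + b*(11*a^2 + 2*a - 9) - 1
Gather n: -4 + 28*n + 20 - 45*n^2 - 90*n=-45*n^2 - 62*n + 16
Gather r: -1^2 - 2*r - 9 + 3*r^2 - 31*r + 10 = 3*r^2 - 33*r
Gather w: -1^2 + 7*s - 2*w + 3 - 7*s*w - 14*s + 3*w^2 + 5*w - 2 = -7*s + 3*w^2 + w*(3 - 7*s)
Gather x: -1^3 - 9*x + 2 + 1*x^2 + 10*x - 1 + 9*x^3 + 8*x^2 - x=9*x^3 + 9*x^2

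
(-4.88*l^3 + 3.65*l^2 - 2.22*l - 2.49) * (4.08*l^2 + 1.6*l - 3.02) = -19.9104*l^5 + 7.084*l^4 + 11.52*l^3 - 24.7342*l^2 + 2.7204*l + 7.5198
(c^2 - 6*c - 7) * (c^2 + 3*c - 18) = c^4 - 3*c^3 - 43*c^2 + 87*c + 126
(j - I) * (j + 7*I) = j^2 + 6*I*j + 7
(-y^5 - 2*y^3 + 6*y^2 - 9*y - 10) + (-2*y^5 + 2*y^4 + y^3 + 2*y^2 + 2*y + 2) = -3*y^5 + 2*y^4 - y^3 + 8*y^2 - 7*y - 8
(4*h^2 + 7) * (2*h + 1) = 8*h^3 + 4*h^2 + 14*h + 7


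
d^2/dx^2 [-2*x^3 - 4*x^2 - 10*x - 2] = -12*x - 8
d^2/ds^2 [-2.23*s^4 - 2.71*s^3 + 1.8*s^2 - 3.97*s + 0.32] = -26.76*s^2 - 16.26*s + 3.6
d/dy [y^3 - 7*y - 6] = 3*y^2 - 7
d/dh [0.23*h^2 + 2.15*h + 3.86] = 0.46*h + 2.15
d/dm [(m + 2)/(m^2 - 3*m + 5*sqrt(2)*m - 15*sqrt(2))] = (m^2 - 3*m + 5*sqrt(2)*m - (m + 2)*(2*m - 3 + 5*sqrt(2)) - 15*sqrt(2))/(m^2 - 3*m + 5*sqrt(2)*m - 15*sqrt(2))^2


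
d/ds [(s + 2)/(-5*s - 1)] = 9/(5*s + 1)^2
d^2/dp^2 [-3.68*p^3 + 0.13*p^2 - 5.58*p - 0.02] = 0.26 - 22.08*p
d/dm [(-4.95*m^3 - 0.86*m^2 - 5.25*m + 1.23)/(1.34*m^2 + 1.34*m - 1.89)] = (-6.633*m^4 - 13.266*m^3 + 33.9491*m^2 - 0.0456000000000003*m + 8.2743)/(1.7956*m^4 + 3.5912*m^3 - 3.2696*m^2 - 5.0652*m + 3.5721)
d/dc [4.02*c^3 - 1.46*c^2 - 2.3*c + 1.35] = 12.06*c^2 - 2.92*c - 2.3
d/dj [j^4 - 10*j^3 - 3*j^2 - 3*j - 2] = 4*j^3 - 30*j^2 - 6*j - 3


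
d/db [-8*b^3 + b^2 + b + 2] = -24*b^2 + 2*b + 1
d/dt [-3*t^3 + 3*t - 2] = 3 - 9*t^2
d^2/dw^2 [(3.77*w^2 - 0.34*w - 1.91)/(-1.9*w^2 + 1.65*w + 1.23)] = (-1.4210854715202e-14*w^4 - 21.1831*w^3 - 11.49234*w^2 - 31.15962*w + 6.539964)/(6.859*w^6 - 17.8695*w^5 + 2.19735*w^4 + 18.644175*w^3 - 1.422495*w^2 - 7.488855*w - 1.860867)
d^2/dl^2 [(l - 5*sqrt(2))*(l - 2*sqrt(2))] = 2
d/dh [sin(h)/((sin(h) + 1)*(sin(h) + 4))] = (cos(h)^2 + 3)*cos(h)/((sin(h) + 1)^2*(sin(h) + 4)^2)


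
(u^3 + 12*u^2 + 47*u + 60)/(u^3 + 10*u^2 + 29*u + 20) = (u + 3)/(u + 1)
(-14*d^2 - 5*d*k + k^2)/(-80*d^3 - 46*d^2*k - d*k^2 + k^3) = (7*d - k)/(40*d^2 + 3*d*k - k^2)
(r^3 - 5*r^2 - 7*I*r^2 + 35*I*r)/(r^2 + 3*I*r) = (r^2 - 5*r - 7*I*r + 35*I)/(r + 3*I)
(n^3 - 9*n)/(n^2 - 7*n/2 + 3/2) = 2*n*(n + 3)/(2*n - 1)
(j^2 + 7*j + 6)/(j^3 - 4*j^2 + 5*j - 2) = (j^2 + 7*j + 6)/(j^3 - 4*j^2 + 5*j - 2)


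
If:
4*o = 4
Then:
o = 1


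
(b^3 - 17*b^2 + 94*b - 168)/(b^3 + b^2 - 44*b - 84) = (b^2 - 10*b + 24)/(b^2 + 8*b + 12)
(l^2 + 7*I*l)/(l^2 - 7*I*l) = (l + 7*I)/(l - 7*I)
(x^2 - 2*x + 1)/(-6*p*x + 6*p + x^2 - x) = (x - 1)/(-6*p + x)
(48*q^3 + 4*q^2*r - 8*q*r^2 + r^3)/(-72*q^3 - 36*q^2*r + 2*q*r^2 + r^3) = (-4*q + r)/(6*q + r)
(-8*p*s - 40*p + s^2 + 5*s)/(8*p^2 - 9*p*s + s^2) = (-s - 5)/(p - s)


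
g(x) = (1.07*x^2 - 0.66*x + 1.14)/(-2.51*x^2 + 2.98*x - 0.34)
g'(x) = (2.14*x - 0.66)/(-2.51*x^2 + 2.98*x - 0.34) + (5.02*x - 2.98)*(1.07*x^2 - 0.66*x + 1.14)/(-2.51*x^2 + 2.98*x - 0.34)^2 = (1.532*x^2 + 4.9952*x - 3.1728)/(6.3001*x^4 - 14.9596*x^3 + 10.5872*x^2 - 2.0264*x + 0.1156)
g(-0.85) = -0.53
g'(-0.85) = -0.29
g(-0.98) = -0.50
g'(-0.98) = -0.21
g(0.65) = 2.17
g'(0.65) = 2.51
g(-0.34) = -0.91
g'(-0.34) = -1.74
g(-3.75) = -0.40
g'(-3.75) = -0.00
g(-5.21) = -0.40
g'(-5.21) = 0.00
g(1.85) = -1.05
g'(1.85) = 0.97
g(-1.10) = -0.47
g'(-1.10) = -0.15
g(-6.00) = -0.40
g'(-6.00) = 0.00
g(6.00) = -0.49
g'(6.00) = 0.02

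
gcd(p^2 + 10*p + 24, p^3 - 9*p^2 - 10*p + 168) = p + 4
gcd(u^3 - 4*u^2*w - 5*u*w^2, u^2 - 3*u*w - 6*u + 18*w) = 1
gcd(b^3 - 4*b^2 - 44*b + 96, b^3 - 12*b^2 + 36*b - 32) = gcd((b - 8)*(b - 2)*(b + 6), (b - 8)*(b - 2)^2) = b^2 - 10*b + 16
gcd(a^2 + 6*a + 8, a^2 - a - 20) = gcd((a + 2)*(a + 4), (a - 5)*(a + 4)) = a + 4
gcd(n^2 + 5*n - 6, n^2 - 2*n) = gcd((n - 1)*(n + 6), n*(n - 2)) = 1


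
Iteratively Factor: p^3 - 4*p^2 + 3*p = (p - 3)*(p^2 - p) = p*(p - 3)*(p - 1)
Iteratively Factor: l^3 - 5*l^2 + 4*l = (l - 4)*(l^2 - l) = l*(l - 4)*(l - 1)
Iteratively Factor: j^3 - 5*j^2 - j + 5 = (j - 5)*(j^2 - 1) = (j - 5)*(j - 1)*(j + 1)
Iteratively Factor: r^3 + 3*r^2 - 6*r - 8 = (r - 2)*(r^2 + 5*r + 4) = (r - 2)*(r + 4)*(r + 1)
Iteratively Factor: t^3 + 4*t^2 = (t)*(t^2 + 4*t) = t^2*(t + 4)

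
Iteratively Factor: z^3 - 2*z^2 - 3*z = (z + 1)*(z^2 - 3*z) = z*(z + 1)*(z - 3)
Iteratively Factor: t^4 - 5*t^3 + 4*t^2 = (t - 1)*(t^3 - 4*t^2) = t*(t - 1)*(t^2 - 4*t) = t^2*(t - 1)*(t - 4)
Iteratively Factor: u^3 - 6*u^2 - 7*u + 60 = (u - 4)*(u^2 - 2*u - 15) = (u - 5)*(u - 4)*(u + 3)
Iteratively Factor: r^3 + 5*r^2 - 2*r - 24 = (r - 2)*(r^2 + 7*r + 12) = (r - 2)*(r + 3)*(r + 4)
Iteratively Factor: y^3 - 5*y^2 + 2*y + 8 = (y - 4)*(y^2 - y - 2) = (y - 4)*(y - 2)*(y + 1)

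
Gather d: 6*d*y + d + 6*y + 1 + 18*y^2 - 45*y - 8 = d*(6*y + 1) + 18*y^2 - 39*y - 7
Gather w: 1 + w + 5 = w + 6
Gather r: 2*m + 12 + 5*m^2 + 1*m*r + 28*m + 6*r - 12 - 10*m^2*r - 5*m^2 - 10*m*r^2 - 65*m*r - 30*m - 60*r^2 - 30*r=r^2*(-10*m - 60) + r*(-10*m^2 - 64*m - 24)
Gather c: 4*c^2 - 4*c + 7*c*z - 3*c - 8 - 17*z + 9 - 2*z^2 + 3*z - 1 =4*c^2 + c*(7*z - 7) - 2*z^2 - 14*z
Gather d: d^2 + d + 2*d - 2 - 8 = d^2 + 3*d - 10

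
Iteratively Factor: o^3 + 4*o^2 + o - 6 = (o - 1)*(o^2 + 5*o + 6) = (o - 1)*(o + 2)*(o + 3)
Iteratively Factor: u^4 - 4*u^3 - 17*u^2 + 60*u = (u + 4)*(u^3 - 8*u^2 + 15*u) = (u - 3)*(u + 4)*(u^2 - 5*u) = u*(u - 3)*(u + 4)*(u - 5)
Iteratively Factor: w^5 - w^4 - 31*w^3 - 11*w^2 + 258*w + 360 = (w + 3)*(w^4 - 4*w^3 - 19*w^2 + 46*w + 120) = (w - 5)*(w + 3)*(w^3 + w^2 - 14*w - 24) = (w - 5)*(w + 3)^2*(w^2 - 2*w - 8) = (w - 5)*(w - 4)*(w + 3)^2*(w + 2)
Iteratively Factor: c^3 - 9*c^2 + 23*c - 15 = (c - 3)*(c^2 - 6*c + 5) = (c - 5)*(c - 3)*(c - 1)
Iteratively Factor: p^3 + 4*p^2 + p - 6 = (p + 2)*(p^2 + 2*p - 3) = (p - 1)*(p + 2)*(p + 3)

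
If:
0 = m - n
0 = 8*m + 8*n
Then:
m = 0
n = 0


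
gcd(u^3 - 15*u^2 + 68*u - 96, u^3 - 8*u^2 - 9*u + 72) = u^2 - 11*u + 24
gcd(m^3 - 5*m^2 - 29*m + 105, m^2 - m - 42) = m - 7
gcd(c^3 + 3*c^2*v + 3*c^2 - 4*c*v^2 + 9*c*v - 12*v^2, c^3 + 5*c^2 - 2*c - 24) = c + 3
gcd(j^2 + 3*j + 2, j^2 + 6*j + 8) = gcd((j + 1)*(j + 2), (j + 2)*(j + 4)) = j + 2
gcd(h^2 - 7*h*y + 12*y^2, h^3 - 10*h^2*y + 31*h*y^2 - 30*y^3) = -h + 3*y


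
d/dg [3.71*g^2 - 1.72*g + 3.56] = 7.42*g - 1.72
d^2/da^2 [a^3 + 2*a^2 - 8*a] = 6*a + 4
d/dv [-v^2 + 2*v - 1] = 2 - 2*v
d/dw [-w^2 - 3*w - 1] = -2*w - 3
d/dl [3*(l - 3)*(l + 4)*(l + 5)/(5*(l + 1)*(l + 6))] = 3*(l^4 + 14*l^3 + 67*l^2 + 192*l + 378)/(5*(l^4 + 14*l^3 + 61*l^2 + 84*l + 36))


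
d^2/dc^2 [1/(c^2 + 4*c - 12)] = 2*(-c^2 - 4*c + 4*(c + 2)^2 + 12)/(c^2 + 4*c - 12)^3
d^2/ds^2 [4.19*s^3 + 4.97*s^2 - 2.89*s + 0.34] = 25.14*s + 9.94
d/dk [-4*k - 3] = -4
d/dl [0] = 0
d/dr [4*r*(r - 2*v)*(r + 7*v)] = 12*r^2 + 40*r*v - 56*v^2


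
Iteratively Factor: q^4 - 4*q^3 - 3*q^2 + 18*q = (q - 3)*(q^3 - q^2 - 6*q) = (q - 3)^2*(q^2 + 2*q) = (q - 3)^2*(q + 2)*(q)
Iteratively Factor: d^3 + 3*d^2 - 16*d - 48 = (d - 4)*(d^2 + 7*d + 12) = (d - 4)*(d + 3)*(d + 4)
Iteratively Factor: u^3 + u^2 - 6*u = (u + 3)*(u^2 - 2*u) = (u - 2)*(u + 3)*(u)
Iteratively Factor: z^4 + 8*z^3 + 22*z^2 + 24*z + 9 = (z + 1)*(z^3 + 7*z^2 + 15*z + 9) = (z + 1)*(z + 3)*(z^2 + 4*z + 3) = (z + 1)^2*(z + 3)*(z + 3)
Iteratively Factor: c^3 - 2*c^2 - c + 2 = (c - 1)*(c^2 - c - 2) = (c - 2)*(c - 1)*(c + 1)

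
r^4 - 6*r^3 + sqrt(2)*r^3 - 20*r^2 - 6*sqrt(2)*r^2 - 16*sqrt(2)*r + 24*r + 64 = (r - 8)*(r + 2)*(r - sqrt(2))*(r + 2*sqrt(2))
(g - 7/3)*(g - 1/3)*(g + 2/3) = g^3 - 2*g^2 - g + 14/27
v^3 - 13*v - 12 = (v - 4)*(v + 1)*(v + 3)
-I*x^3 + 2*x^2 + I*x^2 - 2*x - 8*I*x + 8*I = (x - 2*I)*(x + 4*I)*(-I*x + I)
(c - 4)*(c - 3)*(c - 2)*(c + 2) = c^4 - 7*c^3 + 8*c^2 + 28*c - 48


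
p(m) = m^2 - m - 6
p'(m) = 2*m - 1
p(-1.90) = -0.49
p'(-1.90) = -4.80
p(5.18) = 15.65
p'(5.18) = 9.36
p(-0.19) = -5.77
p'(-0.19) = -1.38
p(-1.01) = -3.97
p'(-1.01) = -3.02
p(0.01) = -6.01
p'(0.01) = -0.98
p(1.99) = -4.03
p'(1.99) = 2.98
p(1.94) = -4.18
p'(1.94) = 2.88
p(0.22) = -6.17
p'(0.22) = -0.56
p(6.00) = 24.00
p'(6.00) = 11.00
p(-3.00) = 6.00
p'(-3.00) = -7.00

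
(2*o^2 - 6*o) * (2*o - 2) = 4*o^3 - 16*o^2 + 12*o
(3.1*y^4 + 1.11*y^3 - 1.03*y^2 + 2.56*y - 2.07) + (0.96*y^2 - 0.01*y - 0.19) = 3.1*y^4 + 1.11*y^3 - 0.0700000000000001*y^2 + 2.55*y - 2.26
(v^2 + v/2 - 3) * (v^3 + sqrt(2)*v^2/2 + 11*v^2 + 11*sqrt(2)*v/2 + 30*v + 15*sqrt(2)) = v^5 + sqrt(2)*v^4/2 + 23*v^4/2 + 23*sqrt(2)*v^3/4 + 65*v^3/2 - 18*v^2 + 65*sqrt(2)*v^2/4 - 90*v - 9*sqrt(2)*v - 45*sqrt(2)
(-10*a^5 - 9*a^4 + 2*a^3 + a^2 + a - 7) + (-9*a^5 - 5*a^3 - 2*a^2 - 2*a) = -19*a^5 - 9*a^4 - 3*a^3 - a^2 - a - 7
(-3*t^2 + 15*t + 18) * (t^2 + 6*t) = -3*t^4 - 3*t^3 + 108*t^2 + 108*t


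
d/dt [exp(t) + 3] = exp(t)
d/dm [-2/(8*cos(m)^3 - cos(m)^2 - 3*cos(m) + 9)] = 2*(-24*cos(m)^2 + 2*cos(m) + 3)*sin(m)/(8*cos(m)^3 - cos(m)^2 - 3*cos(m) + 9)^2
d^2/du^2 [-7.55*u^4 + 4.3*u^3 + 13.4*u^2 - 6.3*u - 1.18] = -90.6*u^2 + 25.8*u + 26.8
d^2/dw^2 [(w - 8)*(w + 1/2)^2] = 6*w - 14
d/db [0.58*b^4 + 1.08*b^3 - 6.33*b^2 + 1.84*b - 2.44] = 2.32*b^3 + 3.24*b^2 - 12.66*b + 1.84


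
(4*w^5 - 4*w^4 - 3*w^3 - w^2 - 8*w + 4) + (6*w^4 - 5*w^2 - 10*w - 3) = 4*w^5 + 2*w^4 - 3*w^3 - 6*w^2 - 18*w + 1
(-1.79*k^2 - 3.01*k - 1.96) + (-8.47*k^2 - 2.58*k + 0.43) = -10.26*k^2 - 5.59*k - 1.53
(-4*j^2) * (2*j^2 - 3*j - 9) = -8*j^4 + 12*j^3 + 36*j^2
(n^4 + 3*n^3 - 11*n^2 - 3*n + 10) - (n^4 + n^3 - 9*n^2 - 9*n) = 2*n^3 - 2*n^2 + 6*n + 10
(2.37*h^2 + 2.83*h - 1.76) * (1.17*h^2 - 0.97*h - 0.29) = 2.7729*h^4 + 1.0122*h^3 - 5.4916*h^2 + 0.8865*h + 0.5104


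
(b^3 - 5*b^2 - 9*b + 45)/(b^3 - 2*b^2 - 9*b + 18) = (b - 5)/(b - 2)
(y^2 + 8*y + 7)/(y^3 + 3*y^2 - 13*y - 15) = (y + 7)/(y^2 + 2*y - 15)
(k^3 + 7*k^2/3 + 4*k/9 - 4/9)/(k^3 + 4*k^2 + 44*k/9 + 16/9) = (3*k - 1)/(3*k + 4)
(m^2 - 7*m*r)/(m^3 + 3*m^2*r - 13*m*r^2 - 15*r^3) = m*(m - 7*r)/(m^3 + 3*m^2*r - 13*m*r^2 - 15*r^3)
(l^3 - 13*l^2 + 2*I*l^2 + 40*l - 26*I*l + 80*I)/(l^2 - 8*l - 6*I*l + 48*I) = (l^2 + l*(-5 + 2*I) - 10*I)/(l - 6*I)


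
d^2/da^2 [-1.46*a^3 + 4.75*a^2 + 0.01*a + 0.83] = 9.5 - 8.76*a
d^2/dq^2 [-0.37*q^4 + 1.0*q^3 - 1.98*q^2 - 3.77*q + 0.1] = -4.44*q^2 + 6.0*q - 3.96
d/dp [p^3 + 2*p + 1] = 3*p^2 + 2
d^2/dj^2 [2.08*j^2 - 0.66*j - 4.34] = 4.16000000000000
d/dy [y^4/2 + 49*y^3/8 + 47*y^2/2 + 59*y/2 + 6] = 2*y^3 + 147*y^2/8 + 47*y + 59/2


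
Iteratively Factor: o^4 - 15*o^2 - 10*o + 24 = (o - 1)*(o^3 + o^2 - 14*o - 24) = (o - 1)*(o + 3)*(o^2 - 2*o - 8) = (o - 1)*(o + 2)*(o + 3)*(o - 4)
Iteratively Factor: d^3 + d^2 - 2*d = (d - 1)*(d^2 + 2*d) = (d - 1)*(d + 2)*(d)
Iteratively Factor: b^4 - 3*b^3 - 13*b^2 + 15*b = (b + 3)*(b^3 - 6*b^2 + 5*b) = (b - 1)*(b + 3)*(b^2 - 5*b) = (b - 5)*(b - 1)*(b + 3)*(b)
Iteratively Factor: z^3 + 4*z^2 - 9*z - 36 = (z - 3)*(z^2 + 7*z + 12) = (z - 3)*(z + 4)*(z + 3)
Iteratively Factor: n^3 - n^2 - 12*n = (n)*(n^2 - n - 12) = n*(n + 3)*(n - 4)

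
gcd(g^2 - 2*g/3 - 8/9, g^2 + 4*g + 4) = 1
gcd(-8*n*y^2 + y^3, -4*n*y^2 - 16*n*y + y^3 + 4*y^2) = y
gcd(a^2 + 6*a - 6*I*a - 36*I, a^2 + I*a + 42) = a - 6*I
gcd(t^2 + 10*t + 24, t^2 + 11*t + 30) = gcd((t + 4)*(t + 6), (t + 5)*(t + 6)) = t + 6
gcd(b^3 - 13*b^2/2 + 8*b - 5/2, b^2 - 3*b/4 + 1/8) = b - 1/2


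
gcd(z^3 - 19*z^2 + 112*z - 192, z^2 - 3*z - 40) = z - 8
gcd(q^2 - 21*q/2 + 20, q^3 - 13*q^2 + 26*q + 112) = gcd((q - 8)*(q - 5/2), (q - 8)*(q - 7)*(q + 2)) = q - 8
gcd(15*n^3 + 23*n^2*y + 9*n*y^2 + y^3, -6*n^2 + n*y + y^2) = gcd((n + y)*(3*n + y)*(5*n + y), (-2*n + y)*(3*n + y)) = 3*n + y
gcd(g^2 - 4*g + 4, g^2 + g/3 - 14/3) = g - 2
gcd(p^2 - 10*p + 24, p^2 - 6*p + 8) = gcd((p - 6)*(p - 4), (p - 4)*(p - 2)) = p - 4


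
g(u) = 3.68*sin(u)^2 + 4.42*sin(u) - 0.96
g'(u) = 7.36*sin(u)*cos(u) + 4.42*cos(u)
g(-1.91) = -1.86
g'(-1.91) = 0.84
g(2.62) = 2.16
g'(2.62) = -7.01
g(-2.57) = -2.27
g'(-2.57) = -0.37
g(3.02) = -0.37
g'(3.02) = -5.27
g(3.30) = -1.57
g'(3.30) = -3.22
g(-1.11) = -1.97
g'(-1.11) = -0.97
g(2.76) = 1.20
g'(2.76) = -6.65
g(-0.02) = -1.05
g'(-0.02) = 4.27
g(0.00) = -0.96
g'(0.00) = 4.42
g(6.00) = -1.91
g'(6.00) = 2.27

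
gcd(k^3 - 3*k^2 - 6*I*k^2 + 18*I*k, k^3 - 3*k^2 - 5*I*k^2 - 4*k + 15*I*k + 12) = k - 3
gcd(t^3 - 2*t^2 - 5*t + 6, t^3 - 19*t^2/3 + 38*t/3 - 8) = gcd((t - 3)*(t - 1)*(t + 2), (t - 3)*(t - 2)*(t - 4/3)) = t - 3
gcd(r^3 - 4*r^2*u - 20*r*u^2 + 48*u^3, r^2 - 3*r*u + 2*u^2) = r - 2*u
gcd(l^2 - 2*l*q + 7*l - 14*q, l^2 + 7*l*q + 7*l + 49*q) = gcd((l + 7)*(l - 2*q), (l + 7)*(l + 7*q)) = l + 7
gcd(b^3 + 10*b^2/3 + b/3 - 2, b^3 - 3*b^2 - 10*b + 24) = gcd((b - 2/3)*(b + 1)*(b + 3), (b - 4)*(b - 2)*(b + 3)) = b + 3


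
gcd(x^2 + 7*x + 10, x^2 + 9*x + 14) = x + 2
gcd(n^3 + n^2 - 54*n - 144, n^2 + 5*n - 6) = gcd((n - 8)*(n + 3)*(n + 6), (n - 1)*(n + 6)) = n + 6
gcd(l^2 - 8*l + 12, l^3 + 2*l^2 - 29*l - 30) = 1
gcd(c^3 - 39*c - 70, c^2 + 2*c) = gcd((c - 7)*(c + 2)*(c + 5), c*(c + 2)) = c + 2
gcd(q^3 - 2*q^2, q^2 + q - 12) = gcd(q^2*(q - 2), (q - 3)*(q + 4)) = 1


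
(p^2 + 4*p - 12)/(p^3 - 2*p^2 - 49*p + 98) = (p + 6)/(p^2 - 49)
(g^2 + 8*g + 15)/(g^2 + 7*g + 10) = (g + 3)/(g + 2)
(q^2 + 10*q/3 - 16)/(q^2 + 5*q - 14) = (q^2 + 10*q/3 - 16)/(q^2 + 5*q - 14)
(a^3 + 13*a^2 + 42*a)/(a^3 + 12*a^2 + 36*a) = (a + 7)/(a + 6)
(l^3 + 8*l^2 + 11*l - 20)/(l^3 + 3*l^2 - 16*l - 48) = (l^2 + 4*l - 5)/(l^2 - l - 12)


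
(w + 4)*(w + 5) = w^2 + 9*w + 20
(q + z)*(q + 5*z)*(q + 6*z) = q^3 + 12*q^2*z + 41*q*z^2 + 30*z^3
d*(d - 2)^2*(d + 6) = d^4 + 2*d^3 - 20*d^2 + 24*d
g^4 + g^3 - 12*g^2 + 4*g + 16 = (g - 2)^2*(g + 1)*(g + 4)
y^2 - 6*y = y*(y - 6)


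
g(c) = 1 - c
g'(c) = -1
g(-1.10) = 2.10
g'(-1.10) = -1.00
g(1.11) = -0.11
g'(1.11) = -1.00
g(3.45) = -2.45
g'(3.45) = -1.00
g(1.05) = -0.05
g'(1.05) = -1.00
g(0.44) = 0.56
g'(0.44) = -1.00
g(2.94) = -1.94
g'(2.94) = -1.00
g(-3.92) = 4.92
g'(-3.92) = -1.00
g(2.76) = -1.76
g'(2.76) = -1.00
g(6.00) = -5.00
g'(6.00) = -1.00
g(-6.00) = 7.00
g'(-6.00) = -1.00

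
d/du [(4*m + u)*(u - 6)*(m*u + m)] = m*(8*m*u - 20*m + 3*u^2 - 10*u - 6)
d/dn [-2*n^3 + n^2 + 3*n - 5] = -6*n^2 + 2*n + 3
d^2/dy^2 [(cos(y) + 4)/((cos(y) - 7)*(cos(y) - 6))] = (-29*(1 - cos(y)^2)^2 - cos(y)^5 + 410*cos(y)^3 - 584*cos(y)^2 - 4512*cos(y) + 2137)/((cos(y) - 7)^3*(cos(y) - 6)^3)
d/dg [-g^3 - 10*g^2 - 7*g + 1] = -3*g^2 - 20*g - 7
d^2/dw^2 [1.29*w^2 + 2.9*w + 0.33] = 2.58000000000000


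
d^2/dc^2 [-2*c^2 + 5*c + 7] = -4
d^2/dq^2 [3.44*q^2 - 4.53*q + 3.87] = 6.88000000000000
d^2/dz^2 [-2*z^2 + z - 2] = -4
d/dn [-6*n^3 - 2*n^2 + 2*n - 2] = -18*n^2 - 4*n + 2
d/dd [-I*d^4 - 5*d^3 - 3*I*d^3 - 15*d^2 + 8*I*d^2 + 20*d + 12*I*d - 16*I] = -4*I*d^3 + d^2*(-15 - 9*I) + d*(-30 + 16*I) + 20 + 12*I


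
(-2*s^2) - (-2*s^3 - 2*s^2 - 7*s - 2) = 2*s^3 + 7*s + 2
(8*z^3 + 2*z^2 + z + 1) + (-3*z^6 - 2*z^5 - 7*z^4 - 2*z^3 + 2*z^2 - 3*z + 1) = -3*z^6 - 2*z^5 - 7*z^4 + 6*z^3 + 4*z^2 - 2*z + 2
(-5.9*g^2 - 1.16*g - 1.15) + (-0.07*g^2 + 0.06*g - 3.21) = -5.97*g^2 - 1.1*g - 4.36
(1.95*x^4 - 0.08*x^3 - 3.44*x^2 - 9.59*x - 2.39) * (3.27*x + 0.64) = 6.3765*x^5 + 0.9864*x^4 - 11.3*x^3 - 33.5609*x^2 - 13.9529*x - 1.5296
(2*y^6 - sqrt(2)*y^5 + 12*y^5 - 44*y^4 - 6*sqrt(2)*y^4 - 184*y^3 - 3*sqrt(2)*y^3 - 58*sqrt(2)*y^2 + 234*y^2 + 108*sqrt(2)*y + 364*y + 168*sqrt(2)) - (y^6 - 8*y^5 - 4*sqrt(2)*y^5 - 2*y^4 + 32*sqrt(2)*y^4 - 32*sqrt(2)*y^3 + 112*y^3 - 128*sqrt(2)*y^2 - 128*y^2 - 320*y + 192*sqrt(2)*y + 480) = y^6 + 3*sqrt(2)*y^5 + 20*y^5 - 38*sqrt(2)*y^4 - 42*y^4 - 296*y^3 + 29*sqrt(2)*y^3 + 70*sqrt(2)*y^2 + 362*y^2 - 84*sqrt(2)*y + 684*y - 480 + 168*sqrt(2)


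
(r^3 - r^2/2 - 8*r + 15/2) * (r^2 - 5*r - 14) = r^5 - 11*r^4/2 - 39*r^3/2 + 109*r^2/2 + 149*r/2 - 105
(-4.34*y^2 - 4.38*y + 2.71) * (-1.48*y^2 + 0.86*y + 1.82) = 6.4232*y^4 + 2.75*y^3 - 15.6764*y^2 - 5.641*y + 4.9322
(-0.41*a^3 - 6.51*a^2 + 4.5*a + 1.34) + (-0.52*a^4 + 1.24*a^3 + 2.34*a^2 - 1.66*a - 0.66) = -0.52*a^4 + 0.83*a^3 - 4.17*a^2 + 2.84*a + 0.68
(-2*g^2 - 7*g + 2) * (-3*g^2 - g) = 6*g^4 + 23*g^3 + g^2 - 2*g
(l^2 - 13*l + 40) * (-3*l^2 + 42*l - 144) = -3*l^4 + 81*l^3 - 810*l^2 + 3552*l - 5760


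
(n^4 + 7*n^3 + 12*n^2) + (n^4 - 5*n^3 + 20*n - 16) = 2*n^4 + 2*n^3 + 12*n^2 + 20*n - 16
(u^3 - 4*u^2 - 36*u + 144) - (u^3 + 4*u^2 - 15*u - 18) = -8*u^2 - 21*u + 162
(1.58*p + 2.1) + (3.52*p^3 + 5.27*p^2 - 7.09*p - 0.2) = 3.52*p^3 + 5.27*p^2 - 5.51*p + 1.9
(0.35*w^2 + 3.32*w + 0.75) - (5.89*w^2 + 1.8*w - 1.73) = -5.54*w^2 + 1.52*w + 2.48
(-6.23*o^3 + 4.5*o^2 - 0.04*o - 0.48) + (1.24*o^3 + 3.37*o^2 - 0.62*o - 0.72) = -4.99*o^3 + 7.87*o^2 - 0.66*o - 1.2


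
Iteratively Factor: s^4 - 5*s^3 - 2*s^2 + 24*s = (s)*(s^3 - 5*s^2 - 2*s + 24) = s*(s - 3)*(s^2 - 2*s - 8) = s*(s - 3)*(s + 2)*(s - 4)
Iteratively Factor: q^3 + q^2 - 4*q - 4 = (q + 1)*(q^2 - 4) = (q - 2)*(q + 1)*(q + 2)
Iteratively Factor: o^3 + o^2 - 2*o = (o + 2)*(o^2 - o) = (o - 1)*(o + 2)*(o)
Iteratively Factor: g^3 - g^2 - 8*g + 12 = (g - 2)*(g^2 + g - 6) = (g - 2)^2*(g + 3)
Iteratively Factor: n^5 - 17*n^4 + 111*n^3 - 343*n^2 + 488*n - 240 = (n - 1)*(n^4 - 16*n^3 + 95*n^2 - 248*n + 240) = (n - 5)*(n - 1)*(n^3 - 11*n^2 + 40*n - 48) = (n - 5)*(n - 3)*(n - 1)*(n^2 - 8*n + 16) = (n - 5)*(n - 4)*(n - 3)*(n - 1)*(n - 4)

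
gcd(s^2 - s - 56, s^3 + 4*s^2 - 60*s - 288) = s - 8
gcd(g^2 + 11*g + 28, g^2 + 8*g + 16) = g + 4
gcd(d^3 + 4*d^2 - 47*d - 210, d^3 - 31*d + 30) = d + 6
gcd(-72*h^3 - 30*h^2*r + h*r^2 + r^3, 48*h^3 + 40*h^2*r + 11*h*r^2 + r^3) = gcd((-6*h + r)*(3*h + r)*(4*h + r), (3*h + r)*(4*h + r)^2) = 12*h^2 + 7*h*r + r^2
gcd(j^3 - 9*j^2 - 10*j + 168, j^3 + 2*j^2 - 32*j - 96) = j^2 - 2*j - 24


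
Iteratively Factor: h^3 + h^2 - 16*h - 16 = (h - 4)*(h^2 + 5*h + 4) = (h - 4)*(h + 4)*(h + 1)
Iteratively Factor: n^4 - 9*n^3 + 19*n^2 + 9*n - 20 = (n - 4)*(n^3 - 5*n^2 - n + 5) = (n - 4)*(n - 1)*(n^2 - 4*n - 5) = (n - 5)*(n - 4)*(n - 1)*(n + 1)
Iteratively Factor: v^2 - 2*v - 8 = (v + 2)*(v - 4)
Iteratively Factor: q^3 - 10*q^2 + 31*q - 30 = (q - 5)*(q^2 - 5*q + 6) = (q - 5)*(q - 2)*(q - 3)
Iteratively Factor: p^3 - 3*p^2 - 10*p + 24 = (p - 2)*(p^2 - p - 12) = (p - 4)*(p - 2)*(p + 3)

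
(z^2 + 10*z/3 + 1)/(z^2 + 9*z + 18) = (z + 1/3)/(z + 6)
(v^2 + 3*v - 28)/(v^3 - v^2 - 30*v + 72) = (v + 7)/(v^2 + 3*v - 18)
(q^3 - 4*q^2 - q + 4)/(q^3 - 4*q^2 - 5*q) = (q^2 - 5*q + 4)/(q*(q - 5))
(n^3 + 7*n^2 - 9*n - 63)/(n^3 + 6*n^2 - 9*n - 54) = (n + 7)/(n + 6)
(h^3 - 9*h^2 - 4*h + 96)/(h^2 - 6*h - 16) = (h^2 - h - 12)/(h + 2)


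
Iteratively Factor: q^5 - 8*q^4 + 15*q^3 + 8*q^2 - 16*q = (q - 4)*(q^4 - 4*q^3 - q^2 + 4*q) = (q - 4)*(q - 1)*(q^3 - 3*q^2 - 4*q) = (q - 4)*(q - 1)*(q + 1)*(q^2 - 4*q) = q*(q - 4)*(q - 1)*(q + 1)*(q - 4)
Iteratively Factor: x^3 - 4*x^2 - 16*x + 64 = (x - 4)*(x^2 - 16) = (x - 4)*(x + 4)*(x - 4)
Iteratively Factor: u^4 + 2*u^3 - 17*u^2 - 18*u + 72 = (u + 3)*(u^3 - u^2 - 14*u + 24) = (u - 2)*(u + 3)*(u^2 + u - 12) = (u - 3)*(u - 2)*(u + 3)*(u + 4)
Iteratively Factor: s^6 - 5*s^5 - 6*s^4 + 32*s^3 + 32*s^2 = (s + 2)*(s^5 - 7*s^4 + 8*s^3 + 16*s^2) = (s + 1)*(s + 2)*(s^4 - 8*s^3 + 16*s^2) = s*(s + 1)*(s + 2)*(s^3 - 8*s^2 + 16*s) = s*(s - 4)*(s + 1)*(s + 2)*(s^2 - 4*s) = s^2*(s - 4)*(s + 1)*(s + 2)*(s - 4)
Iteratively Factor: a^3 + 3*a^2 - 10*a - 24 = (a - 3)*(a^2 + 6*a + 8) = (a - 3)*(a + 4)*(a + 2)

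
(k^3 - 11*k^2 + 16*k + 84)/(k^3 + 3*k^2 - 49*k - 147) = (k^2 - 4*k - 12)/(k^2 + 10*k + 21)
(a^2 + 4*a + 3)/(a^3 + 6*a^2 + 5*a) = (a + 3)/(a*(a + 5))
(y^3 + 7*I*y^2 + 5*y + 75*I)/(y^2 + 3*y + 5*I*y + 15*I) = (y^2 + 2*I*y + 15)/(y + 3)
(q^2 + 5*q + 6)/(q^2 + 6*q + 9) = (q + 2)/(q + 3)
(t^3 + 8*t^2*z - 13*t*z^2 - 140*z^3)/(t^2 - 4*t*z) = t + 12*z + 35*z^2/t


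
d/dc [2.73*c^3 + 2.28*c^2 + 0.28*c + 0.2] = 8.19*c^2 + 4.56*c + 0.28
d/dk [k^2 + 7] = 2*k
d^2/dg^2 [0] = 0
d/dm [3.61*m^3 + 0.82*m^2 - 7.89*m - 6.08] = 10.83*m^2 + 1.64*m - 7.89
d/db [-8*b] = -8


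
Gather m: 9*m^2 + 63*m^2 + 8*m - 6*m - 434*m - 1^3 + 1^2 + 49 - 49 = 72*m^2 - 432*m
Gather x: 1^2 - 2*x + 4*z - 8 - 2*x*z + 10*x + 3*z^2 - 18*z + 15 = x*(8 - 2*z) + 3*z^2 - 14*z + 8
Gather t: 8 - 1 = 7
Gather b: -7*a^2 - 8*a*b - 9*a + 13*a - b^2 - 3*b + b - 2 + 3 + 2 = -7*a^2 + 4*a - b^2 + b*(-8*a - 2) + 3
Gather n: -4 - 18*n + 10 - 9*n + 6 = 12 - 27*n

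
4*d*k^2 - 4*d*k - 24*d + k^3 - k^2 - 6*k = (4*d + k)*(k - 3)*(k + 2)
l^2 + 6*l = l*(l + 6)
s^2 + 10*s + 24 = (s + 4)*(s + 6)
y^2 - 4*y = y*(y - 4)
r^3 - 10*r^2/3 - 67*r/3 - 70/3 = (r - 7)*(r + 5/3)*(r + 2)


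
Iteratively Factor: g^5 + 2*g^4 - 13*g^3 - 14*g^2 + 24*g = (g - 1)*(g^4 + 3*g^3 - 10*g^2 - 24*g) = (g - 1)*(g + 2)*(g^3 + g^2 - 12*g) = (g - 1)*(g + 2)*(g + 4)*(g^2 - 3*g) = g*(g - 1)*(g + 2)*(g + 4)*(g - 3)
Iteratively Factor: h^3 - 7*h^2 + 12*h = (h - 4)*(h^2 - 3*h) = (h - 4)*(h - 3)*(h)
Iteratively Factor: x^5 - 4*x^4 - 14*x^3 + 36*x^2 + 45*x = (x + 3)*(x^4 - 7*x^3 + 7*x^2 + 15*x) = (x - 3)*(x + 3)*(x^3 - 4*x^2 - 5*x) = (x - 5)*(x - 3)*(x + 3)*(x^2 + x) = (x - 5)*(x - 3)*(x + 1)*(x + 3)*(x)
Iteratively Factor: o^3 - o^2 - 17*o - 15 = (o + 1)*(o^2 - 2*o - 15) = (o - 5)*(o + 1)*(o + 3)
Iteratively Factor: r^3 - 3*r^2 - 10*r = (r - 5)*(r^2 + 2*r) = r*(r - 5)*(r + 2)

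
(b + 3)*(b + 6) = b^2 + 9*b + 18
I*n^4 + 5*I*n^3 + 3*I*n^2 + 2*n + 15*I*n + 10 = (n + 5)*(n - I)*(n + 2*I)*(I*n + 1)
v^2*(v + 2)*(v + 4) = v^4 + 6*v^3 + 8*v^2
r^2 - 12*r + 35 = (r - 7)*(r - 5)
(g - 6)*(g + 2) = g^2 - 4*g - 12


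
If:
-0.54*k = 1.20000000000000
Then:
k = -2.22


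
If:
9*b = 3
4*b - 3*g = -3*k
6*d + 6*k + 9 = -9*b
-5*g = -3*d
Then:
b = 1/3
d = -35/36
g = -7/12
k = -37/36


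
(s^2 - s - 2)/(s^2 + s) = (s - 2)/s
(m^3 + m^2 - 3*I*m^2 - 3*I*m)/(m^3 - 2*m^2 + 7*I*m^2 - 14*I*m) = (m^2 + m*(1 - 3*I) - 3*I)/(m^2 + m*(-2 + 7*I) - 14*I)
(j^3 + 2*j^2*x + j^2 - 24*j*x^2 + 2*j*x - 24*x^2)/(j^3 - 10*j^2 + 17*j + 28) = (j^2 + 2*j*x - 24*x^2)/(j^2 - 11*j + 28)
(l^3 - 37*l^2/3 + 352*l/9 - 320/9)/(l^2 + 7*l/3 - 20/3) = (3*l^2 - 32*l + 64)/(3*(l + 4))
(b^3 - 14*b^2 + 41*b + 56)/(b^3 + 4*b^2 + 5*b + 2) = (b^2 - 15*b + 56)/(b^2 + 3*b + 2)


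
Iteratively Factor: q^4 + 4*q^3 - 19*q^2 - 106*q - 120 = (q + 2)*(q^3 + 2*q^2 - 23*q - 60) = (q + 2)*(q + 3)*(q^2 - q - 20) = (q + 2)*(q + 3)*(q + 4)*(q - 5)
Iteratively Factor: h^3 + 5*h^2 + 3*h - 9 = (h - 1)*(h^2 + 6*h + 9) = (h - 1)*(h + 3)*(h + 3)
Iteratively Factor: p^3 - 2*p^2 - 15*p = (p)*(p^2 - 2*p - 15) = p*(p + 3)*(p - 5)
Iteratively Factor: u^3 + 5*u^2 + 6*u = (u + 2)*(u^2 + 3*u) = (u + 2)*(u + 3)*(u)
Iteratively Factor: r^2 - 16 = (r + 4)*(r - 4)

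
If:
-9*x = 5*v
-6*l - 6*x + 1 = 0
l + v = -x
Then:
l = 2/27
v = -1/6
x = 5/54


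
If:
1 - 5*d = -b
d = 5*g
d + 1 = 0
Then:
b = -6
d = -1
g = -1/5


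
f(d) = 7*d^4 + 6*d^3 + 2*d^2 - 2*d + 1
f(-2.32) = 144.27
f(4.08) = 2373.36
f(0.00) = 1.00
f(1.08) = 18.25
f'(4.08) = 2215.64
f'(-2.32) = -264.04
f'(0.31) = 1.80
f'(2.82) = 780.34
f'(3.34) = 1255.43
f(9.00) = 50446.00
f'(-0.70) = -5.58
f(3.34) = 1111.32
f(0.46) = 1.40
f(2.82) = 588.50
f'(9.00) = 21904.00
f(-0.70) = 3.00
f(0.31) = 0.82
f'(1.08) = 58.59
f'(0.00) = -2.00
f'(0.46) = 6.37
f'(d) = 28*d^3 + 18*d^2 + 4*d - 2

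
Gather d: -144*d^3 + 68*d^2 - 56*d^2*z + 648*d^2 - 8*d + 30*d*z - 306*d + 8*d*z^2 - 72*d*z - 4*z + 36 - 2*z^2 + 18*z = -144*d^3 + d^2*(716 - 56*z) + d*(8*z^2 - 42*z - 314) - 2*z^2 + 14*z + 36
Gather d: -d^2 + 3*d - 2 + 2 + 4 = -d^2 + 3*d + 4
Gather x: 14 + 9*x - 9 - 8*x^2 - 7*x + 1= -8*x^2 + 2*x + 6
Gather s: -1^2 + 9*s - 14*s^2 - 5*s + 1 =-14*s^2 + 4*s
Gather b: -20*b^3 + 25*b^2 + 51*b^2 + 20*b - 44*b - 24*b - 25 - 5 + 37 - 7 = -20*b^3 + 76*b^2 - 48*b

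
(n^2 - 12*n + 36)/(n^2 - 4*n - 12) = (n - 6)/(n + 2)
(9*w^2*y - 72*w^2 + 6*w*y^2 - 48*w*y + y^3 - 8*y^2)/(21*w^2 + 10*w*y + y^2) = (3*w*y - 24*w + y^2 - 8*y)/(7*w + y)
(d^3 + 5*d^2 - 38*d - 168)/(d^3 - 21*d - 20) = (d^2 + d - 42)/(d^2 - 4*d - 5)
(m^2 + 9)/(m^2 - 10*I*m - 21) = (m + 3*I)/(m - 7*I)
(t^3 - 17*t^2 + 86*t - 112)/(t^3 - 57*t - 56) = (t^2 - 9*t + 14)/(t^2 + 8*t + 7)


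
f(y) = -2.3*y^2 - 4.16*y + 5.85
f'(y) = -4.6*y - 4.16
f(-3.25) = -4.92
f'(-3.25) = 10.79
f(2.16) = -13.87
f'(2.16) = -14.10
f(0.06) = 5.59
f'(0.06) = -4.44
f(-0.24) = 6.72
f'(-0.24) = -3.06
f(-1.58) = 6.68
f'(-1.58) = 3.11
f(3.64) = -39.77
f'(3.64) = -20.90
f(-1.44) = 7.07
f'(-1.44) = 2.46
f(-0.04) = 6.01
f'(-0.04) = -3.98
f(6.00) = -101.91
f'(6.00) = -31.76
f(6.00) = -101.91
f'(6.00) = -31.76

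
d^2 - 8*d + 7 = (d - 7)*(d - 1)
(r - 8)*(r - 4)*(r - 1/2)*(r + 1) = r^4 - 23*r^3/2 + 51*r^2/2 + 22*r - 16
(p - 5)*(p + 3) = p^2 - 2*p - 15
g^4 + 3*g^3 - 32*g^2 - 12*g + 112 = (g - 4)*(g - 2)*(g + 2)*(g + 7)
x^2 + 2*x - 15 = (x - 3)*(x + 5)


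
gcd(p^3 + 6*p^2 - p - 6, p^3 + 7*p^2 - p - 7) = p^2 - 1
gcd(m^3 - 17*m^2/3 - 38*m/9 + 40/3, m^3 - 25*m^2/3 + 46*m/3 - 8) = m^2 - 22*m/3 + 8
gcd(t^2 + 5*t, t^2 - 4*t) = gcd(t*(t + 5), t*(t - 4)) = t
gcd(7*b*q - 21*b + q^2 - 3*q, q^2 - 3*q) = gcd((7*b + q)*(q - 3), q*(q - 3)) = q - 3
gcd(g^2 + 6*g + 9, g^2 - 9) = g + 3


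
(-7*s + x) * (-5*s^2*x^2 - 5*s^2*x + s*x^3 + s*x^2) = 35*s^3*x^2 + 35*s^3*x - 12*s^2*x^3 - 12*s^2*x^2 + s*x^4 + s*x^3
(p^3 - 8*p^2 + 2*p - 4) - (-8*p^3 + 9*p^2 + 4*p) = 9*p^3 - 17*p^2 - 2*p - 4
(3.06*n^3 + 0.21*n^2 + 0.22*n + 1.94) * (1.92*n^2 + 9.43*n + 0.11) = 5.8752*n^5 + 29.259*n^4 + 2.7393*n^3 + 5.8225*n^2 + 18.3184*n + 0.2134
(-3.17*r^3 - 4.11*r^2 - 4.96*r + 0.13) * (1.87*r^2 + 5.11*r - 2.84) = -5.9279*r^5 - 23.8844*r^4 - 21.2745*r^3 - 13.4301*r^2 + 14.7507*r - 0.3692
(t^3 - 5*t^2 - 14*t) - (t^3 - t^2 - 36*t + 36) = -4*t^2 + 22*t - 36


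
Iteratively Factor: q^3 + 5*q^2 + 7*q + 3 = (q + 1)*(q^2 + 4*q + 3) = (q + 1)^2*(q + 3)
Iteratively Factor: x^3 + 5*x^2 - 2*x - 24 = (x + 3)*(x^2 + 2*x - 8) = (x - 2)*(x + 3)*(x + 4)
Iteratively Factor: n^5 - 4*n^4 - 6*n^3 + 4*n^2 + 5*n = (n - 1)*(n^4 - 3*n^3 - 9*n^2 - 5*n) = (n - 1)*(n + 1)*(n^3 - 4*n^2 - 5*n) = n*(n - 1)*(n + 1)*(n^2 - 4*n - 5) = n*(n - 1)*(n + 1)^2*(n - 5)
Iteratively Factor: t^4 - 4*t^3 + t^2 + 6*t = (t - 2)*(t^3 - 2*t^2 - 3*t) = (t - 3)*(t - 2)*(t^2 + t) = (t - 3)*(t - 2)*(t + 1)*(t)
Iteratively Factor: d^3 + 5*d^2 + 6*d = (d)*(d^2 + 5*d + 6) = d*(d + 3)*(d + 2)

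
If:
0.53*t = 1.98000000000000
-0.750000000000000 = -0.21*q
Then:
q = 3.57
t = 3.74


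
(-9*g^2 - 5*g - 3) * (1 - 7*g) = 63*g^3 + 26*g^2 + 16*g - 3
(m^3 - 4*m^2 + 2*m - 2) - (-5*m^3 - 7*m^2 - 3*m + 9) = 6*m^3 + 3*m^2 + 5*m - 11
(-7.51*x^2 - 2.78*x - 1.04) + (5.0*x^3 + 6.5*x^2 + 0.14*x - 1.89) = 5.0*x^3 - 1.01*x^2 - 2.64*x - 2.93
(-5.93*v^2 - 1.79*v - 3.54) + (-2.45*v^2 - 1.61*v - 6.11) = -8.38*v^2 - 3.4*v - 9.65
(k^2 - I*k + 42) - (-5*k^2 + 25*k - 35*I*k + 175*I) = 6*k^2 - 25*k + 34*I*k + 42 - 175*I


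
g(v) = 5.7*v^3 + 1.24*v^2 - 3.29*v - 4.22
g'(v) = 17.1*v^2 + 2.48*v - 3.29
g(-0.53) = -2.98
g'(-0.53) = 0.20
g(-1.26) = -9.51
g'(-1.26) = 20.73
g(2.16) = 51.90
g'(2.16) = 81.85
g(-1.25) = -9.30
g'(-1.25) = 20.33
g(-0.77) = -3.55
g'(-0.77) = 4.94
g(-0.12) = -3.82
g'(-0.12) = -3.34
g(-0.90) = -4.41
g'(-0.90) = 8.33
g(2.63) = 99.40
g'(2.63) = 121.51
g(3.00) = 150.97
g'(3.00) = 158.05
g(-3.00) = -137.09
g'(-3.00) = 143.17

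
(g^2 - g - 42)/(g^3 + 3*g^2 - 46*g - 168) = 1/(g + 4)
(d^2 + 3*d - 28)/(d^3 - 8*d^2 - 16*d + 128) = (d + 7)/(d^2 - 4*d - 32)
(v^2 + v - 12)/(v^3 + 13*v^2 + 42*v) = (v^2 + v - 12)/(v*(v^2 + 13*v + 42))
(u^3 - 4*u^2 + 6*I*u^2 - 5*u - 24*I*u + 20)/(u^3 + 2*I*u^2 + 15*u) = (u^2 + u*(-4 + I) - 4*I)/(u*(u - 3*I))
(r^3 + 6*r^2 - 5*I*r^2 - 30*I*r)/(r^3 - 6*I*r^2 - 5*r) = (r + 6)/(r - I)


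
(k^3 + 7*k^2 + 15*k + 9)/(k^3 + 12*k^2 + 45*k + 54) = (k + 1)/(k + 6)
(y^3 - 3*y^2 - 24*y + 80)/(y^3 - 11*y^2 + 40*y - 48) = (y + 5)/(y - 3)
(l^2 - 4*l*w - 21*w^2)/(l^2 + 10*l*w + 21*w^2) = (l - 7*w)/(l + 7*w)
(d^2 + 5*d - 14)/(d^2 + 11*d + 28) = (d - 2)/(d + 4)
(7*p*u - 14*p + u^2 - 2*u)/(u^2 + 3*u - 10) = (7*p + u)/(u + 5)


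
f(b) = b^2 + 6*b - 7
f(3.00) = 20.00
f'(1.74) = 9.48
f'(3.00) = 12.00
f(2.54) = 14.69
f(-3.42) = -15.82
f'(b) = 2*b + 6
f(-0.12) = -7.71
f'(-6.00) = -6.00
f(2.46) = 13.81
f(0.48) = -3.89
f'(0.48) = 6.96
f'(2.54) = 11.08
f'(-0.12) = 5.76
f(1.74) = 6.47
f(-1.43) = -13.54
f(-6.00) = -7.00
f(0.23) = -5.57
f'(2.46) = 10.92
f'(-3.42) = -0.84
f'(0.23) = 6.46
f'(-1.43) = 3.14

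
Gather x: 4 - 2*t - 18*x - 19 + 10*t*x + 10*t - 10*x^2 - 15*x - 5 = 8*t - 10*x^2 + x*(10*t - 33) - 20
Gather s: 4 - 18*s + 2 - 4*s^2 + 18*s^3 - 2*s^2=18*s^3 - 6*s^2 - 18*s + 6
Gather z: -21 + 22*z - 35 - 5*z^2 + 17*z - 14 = -5*z^2 + 39*z - 70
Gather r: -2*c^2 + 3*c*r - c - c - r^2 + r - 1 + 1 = -2*c^2 - 2*c - r^2 + r*(3*c + 1)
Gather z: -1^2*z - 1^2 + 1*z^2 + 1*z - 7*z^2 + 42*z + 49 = -6*z^2 + 42*z + 48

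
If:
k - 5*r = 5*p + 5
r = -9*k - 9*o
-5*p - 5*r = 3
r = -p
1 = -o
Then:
No Solution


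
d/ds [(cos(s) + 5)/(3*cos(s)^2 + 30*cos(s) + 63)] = (cos(s)^2 + 10*cos(s) + 29)*sin(s)/(3*(cos(s)^2 + 10*cos(s) + 21)^2)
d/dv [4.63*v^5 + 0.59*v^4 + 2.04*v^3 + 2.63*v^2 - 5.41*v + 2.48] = 23.15*v^4 + 2.36*v^3 + 6.12*v^2 + 5.26*v - 5.41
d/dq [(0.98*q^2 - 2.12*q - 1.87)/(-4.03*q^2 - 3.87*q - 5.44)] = (-12.3362*q^2 - 25.7346*q + 4.2959)/(16.2409*q^4 + 31.1922*q^3 + 58.8233*q^2 + 42.1056*q + 29.5936)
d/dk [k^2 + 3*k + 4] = 2*k + 3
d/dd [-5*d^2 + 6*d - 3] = 6 - 10*d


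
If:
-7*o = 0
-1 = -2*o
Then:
No Solution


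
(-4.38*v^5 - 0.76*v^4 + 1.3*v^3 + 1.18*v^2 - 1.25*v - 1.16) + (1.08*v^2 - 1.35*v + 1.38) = -4.38*v^5 - 0.76*v^4 + 1.3*v^3 + 2.26*v^2 - 2.6*v + 0.22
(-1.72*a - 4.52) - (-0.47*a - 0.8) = -1.25*a - 3.72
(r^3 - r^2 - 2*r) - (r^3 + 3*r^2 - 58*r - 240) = -4*r^2 + 56*r + 240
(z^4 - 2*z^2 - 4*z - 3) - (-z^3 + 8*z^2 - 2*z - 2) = z^4 + z^3 - 10*z^2 - 2*z - 1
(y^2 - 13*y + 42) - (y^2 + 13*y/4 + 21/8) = 315/8 - 65*y/4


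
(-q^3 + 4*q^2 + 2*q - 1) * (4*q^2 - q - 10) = -4*q^5 + 17*q^4 + 14*q^3 - 46*q^2 - 19*q + 10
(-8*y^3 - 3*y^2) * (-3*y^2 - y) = 24*y^5 + 17*y^4 + 3*y^3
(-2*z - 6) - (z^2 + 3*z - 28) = -z^2 - 5*z + 22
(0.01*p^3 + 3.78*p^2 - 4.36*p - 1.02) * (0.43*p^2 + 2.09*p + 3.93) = 0.0043*p^5 + 1.6463*p^4 + 6.0647*p^3 + 5.3044*p^2 - 19.2666*p - 4.0086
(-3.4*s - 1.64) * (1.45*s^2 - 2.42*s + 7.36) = -4.93*s^3 + 5.85*s^2 - 21.0552*s - 12.0704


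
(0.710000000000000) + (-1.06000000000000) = -0.350000000000000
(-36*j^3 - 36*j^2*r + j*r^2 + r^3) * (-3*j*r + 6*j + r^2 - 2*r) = 108*j^4*r - 216*j^4 + 72*j^3*r^2 - 144*j^3*r - 39*j^2*r^3 + 78*j^2*r^2 - 2*j*r^4 + 4*j*r^3 + r^5 - 2*r^4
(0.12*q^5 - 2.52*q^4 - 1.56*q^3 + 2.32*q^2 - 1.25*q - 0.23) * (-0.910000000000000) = -0.1092*q^5 + 2.2932*q^4 + 1.4196*q^3 - 2.1112*q^2 + 1.1375*q + 0.2093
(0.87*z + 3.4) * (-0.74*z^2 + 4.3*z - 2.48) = -0.6438*z^3 + 1.225*z^2 + 12.4624*z - 8.432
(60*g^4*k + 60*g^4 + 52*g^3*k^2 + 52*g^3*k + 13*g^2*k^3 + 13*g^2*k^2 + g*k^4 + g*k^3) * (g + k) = 60*g^5*k + 60*g^5 + 112*g^4*k^2 + 112*g^4*k + 65*g^3*k^3 + 65*g^3*k^2 + 14*g^2*k^4 + 14*g^2*k^3 + g*k^5 + g*k^4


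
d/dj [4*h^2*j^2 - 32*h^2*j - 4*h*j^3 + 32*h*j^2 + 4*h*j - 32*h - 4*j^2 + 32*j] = 8*h^2*j - 32*h^2 - 12*h*j^2 + 64*h*j + 4*h - 8*j + 32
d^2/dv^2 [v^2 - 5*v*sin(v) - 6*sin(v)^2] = 5*v*sin(v) + 24*sin(v)^2 - 10*cos(v) - 10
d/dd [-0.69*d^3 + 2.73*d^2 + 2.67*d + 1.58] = -2.07*d^2 + 5.46*d + 2.67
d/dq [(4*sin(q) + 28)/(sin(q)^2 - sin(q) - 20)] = -4*(sin(q)^2 + 14*sin(q) + 13)*cos(q)/(sin(q) + cos(q)^2 + 19)^2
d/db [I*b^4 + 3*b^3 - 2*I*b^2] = b*(4*I*b^2 + 9*b - 4*I)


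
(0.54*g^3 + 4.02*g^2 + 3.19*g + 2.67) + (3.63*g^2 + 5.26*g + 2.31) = 0.54*g^3 + 7.65*g^2 + 8.45*g + 4.98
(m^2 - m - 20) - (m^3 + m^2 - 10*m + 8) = -m^3 + 9*m - 28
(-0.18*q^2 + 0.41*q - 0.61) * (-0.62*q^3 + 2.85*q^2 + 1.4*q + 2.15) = 0.1116*q^5 - 0.7672*q^4 + 1.2947*q^3 - 1.5515*q^2 + 0.0275*q - 1.3115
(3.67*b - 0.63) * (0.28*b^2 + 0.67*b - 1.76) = 1.0276*b^3 + 2.2825*b^2 - 6.8813*b + 1.1088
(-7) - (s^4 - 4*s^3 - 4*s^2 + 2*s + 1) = -s^4 + 4*s^3 + 4*s^2 - 2*s - 8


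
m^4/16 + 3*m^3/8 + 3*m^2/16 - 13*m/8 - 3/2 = (m/4 + 1/4)*(m/4 + 1)*(m - 2)*(m + 3)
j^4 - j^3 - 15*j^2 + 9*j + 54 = (j - 3)^2*(j + 2)*(j + 3)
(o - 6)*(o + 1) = o^2 - 5*o - 6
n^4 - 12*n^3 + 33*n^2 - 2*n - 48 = (n - 8)*(n - 3)*(n - 2)*(n + 1)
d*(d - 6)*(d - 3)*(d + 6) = d^4 - 3*d^3 - 36*d^2 + 108*d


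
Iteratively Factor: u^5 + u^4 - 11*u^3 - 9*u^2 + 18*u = (u - 1)*(u^4 + 2*u^3 - 9*u^2 - 18*u) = (u - 3)*(u - 1)*(u^3 + 5*u^2 + 6*u) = (u - 3)*(u - 1)*(u + 2)*(u^2 + 3*u) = (u - 3)*(u - 1)*(u + 2)*(u + 3)*(u)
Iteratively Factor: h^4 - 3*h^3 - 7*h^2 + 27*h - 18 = (h - 1)*(h^3 - 2*h^2 - 9*h + 18) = (h - 1)*(h + 3)*(h^2 - 5*h + 6) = (h - 2)*(h - 1)*(h + 3)*(h - 3)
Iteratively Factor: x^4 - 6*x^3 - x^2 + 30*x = (x - 5)*(x^3 - x^2 - 6*x) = (x - 5)*(x + 2)*(x^2 - 3*x) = x*(x - 5)*(x + 2)*(x - 3)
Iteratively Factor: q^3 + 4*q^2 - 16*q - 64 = (q + 4)*(q^2 - 16) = (q - 4)*(q + 4)*(q + 4)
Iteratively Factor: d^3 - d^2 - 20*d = (d)*(d^2 - d - 20) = d*(d - 5)*(d + 4)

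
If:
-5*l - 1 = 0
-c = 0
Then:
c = 0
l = -1/5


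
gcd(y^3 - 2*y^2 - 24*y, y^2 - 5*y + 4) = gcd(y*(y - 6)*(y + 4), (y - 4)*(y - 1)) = 1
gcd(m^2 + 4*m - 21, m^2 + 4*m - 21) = m^2 + 4*m - 21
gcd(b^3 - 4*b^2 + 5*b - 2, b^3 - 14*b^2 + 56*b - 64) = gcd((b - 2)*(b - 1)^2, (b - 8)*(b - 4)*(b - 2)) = b - 2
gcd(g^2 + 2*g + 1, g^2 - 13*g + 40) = 1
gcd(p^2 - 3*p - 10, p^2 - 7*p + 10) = p - 5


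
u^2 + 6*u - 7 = (u - 1)*(u + 7)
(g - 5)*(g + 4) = g^2 - g - 20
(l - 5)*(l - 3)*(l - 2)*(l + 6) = l^4 - 4*l^3 - 29*l^2 + 156*l - 180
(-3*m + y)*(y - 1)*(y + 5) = -3*m*y^2 - 12*m*y + 15*m + y^3 + 4*y^2 - 5*y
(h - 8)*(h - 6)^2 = h^3 - 20*h^2 + 132*h - 288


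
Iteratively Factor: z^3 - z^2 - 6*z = (z - 3)*(z^2 + 2*z) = z*(z - 3)*(z + 2)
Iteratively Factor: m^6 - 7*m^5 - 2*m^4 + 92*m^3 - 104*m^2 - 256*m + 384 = (m + 3)*(m^5 - 10*m^4 + 28*m^3 + 8*m^2 - 128*m + 128) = (m - 2)*(m + 3)*(m^4 - 8*m^3 + 12*m^2 + 32*m - 64) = (m - 2)*(m + 2)*(m + 3)*(m^3 - 10*m^2 + 32*m - 32) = (m - 4)*(m - 2)*(m + 2)*(m + 3)*(m^2 - 6*m + 8) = (m - 4)*(m - 2)^2*(m + 2)*(m + 3)*(m - 4)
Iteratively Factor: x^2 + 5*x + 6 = (x + 2)*(x + 3)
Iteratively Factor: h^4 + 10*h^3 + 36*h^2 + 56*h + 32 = (h + 4)*(h^3 + 6*h^2 + 12*h + 8) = (h + 2)*(h + 4)*(h^2 + 4*h + 4) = (h + 2)^2*(h + 4)*(h + 2)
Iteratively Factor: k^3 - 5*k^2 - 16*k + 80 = (k + 4)*(k^2 - 9*k + 20) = (k - 4)*(k + 4)*(k - 5)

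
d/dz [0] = 0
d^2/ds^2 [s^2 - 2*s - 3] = 2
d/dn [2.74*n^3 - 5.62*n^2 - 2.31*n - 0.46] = 8.22*n^2 - 11.24*n - 2.31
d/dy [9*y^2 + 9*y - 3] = 18*y + 9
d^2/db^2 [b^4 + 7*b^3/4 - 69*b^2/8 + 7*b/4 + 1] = 12*b^2 + 21*b/2 - 69/4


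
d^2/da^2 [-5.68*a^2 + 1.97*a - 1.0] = -11.3600000000000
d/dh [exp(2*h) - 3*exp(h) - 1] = (2*exp(h) - 3)*exp(h)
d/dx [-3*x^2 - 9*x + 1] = -6*x - 9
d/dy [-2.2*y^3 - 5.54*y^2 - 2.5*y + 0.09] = -6.6*y^2 - 11.08*y - 2.5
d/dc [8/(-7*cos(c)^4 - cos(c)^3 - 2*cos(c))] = 8*(-28*cos(c)^3 - 3*cos(c)^2 - 2)*sin(c)/((7*cos(c)^3 + cos(c)^2 + 2)^2*cos(c)^2)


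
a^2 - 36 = (a - 6)*(a + 6)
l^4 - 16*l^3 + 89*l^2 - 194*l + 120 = (l - 6)*(l - 5)*(l - 4)*(l - 1)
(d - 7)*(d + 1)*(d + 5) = d^3 - d^2 - 37*d - 35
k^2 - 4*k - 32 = (k - 8)*(k + 4)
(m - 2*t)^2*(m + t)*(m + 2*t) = m^4 - m^3*t - 6*m^2*t^2 + 4*m*t^3 + 8*t^4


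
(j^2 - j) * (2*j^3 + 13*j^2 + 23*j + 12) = 2*j^5 + 11*j^4 + 10*j^3 - 11*j^2 - 12*j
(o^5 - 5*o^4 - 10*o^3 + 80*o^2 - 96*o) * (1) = o^5 - 5*o^4 - 10*o^3 + 80*o^2 - 96*o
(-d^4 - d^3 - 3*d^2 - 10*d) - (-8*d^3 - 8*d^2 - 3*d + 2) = -d^4 + 7*d^3 + 5*d^2 - 7*d - 2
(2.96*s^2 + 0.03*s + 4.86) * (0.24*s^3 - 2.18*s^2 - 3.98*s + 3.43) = 0.7104*s^5 - 6.4456*s^4 - 10.6798*s^3 - 0.561400000000001*s^2 - 19.2399*s + 16.6698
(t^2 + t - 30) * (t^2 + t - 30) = t^4 + 2*t^3 - 59*t^2 - 60*t + 900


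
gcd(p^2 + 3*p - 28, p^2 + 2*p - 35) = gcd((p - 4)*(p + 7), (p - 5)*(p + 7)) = p + 7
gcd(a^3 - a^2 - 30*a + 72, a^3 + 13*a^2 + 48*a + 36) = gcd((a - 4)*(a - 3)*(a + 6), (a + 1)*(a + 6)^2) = a + 6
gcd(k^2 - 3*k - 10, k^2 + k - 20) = 1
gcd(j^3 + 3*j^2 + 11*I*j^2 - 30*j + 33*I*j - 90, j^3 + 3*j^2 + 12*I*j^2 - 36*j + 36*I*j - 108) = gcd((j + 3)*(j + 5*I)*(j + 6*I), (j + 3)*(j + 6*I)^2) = j^2 + j*(3 + 6*I) + 18*I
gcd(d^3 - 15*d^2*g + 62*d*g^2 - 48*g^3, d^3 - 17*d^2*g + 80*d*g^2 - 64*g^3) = d^2 - 9*d*g + 8*g^2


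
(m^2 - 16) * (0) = 0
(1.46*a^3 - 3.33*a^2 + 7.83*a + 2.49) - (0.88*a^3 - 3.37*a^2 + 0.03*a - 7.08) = 0.58*a^3 + 0.04*a^2 + 7.8*a + 9.57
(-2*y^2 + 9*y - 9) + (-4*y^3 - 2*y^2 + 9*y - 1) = -4*y^3 - 4*y^2 + 18*y - 10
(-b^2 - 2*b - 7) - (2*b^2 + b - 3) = -3*b^2 - 3*b - 4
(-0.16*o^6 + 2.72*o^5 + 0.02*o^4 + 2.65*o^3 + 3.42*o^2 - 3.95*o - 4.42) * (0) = 0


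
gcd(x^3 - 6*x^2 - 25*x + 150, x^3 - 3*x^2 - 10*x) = x - 5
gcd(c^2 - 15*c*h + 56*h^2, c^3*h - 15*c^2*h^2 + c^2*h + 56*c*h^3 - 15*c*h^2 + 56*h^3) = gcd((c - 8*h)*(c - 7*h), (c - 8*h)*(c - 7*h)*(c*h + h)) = c^2 - 15*c*h + 56*h^2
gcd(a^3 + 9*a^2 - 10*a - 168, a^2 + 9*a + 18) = a + 6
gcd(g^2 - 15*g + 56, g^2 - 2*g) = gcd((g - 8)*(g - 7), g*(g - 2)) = 1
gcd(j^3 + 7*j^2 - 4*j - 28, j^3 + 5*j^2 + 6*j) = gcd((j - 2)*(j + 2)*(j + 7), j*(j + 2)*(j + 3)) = j + 2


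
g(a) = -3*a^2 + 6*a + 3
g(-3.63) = -58.31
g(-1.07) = -6.85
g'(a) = 6 - 6*a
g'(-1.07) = 12.42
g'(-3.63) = 27.78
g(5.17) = -46.17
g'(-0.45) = 8.70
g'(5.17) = -25.02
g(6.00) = -69.00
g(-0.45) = -0.31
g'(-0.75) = 10.50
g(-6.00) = -141.00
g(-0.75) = -3.19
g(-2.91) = -39.86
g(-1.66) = -15.23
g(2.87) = -4.49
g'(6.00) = -30.00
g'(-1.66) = 15.96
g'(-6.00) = 42.00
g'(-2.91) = 23.46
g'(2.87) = -11.22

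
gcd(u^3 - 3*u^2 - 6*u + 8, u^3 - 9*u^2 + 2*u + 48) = u + 2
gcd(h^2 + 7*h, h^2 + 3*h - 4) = 1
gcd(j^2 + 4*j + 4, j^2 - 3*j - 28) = 1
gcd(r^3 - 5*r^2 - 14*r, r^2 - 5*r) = r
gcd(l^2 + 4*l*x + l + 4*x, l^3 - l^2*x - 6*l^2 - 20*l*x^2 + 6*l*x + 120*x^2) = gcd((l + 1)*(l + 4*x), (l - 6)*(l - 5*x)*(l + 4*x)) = l + 4*x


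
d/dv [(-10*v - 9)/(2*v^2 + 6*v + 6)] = (10*v^2 + 18*v - 3)/(2*(v^4 + 6*v^3 + 15*v^2 + 18*v + 9))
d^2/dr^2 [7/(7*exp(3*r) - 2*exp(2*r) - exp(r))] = 7*((-63*exp(2*r) + 8*exp(r) + 1)*(-7*exp(2*r) + 2*exp(r) + 1) - 2*(-21*exp(2*r) + 4*exp(r) + 1)^2)*exp(-r)/(-7*exp(2*r) + 2*exp(r) + 1)^3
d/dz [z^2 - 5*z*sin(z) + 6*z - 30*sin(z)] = -5*z*cos(z) + 2*z - 5*sin(z) - 30*cos(z) + 6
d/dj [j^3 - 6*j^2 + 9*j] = 3*j^2 - 12*j + 9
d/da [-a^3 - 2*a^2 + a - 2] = -3*a^2 - 4*a + 1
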